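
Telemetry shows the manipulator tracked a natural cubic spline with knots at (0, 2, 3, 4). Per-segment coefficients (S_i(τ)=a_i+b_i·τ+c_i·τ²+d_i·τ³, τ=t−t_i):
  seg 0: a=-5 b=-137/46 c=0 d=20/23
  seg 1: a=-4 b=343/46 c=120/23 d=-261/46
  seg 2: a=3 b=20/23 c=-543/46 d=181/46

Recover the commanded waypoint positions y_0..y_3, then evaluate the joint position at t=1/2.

y_0=-5 y_1=-4 y_2=3 y_3=-4
S(1/2) = -587/92

y_0 = S_0(0) = a_0 = -5
y_1 = S_1(0) = a_1 = -4
y_2 = S_2(0) = a_2 = 3
y_3 = S_2(1) = -4
t_q=1/2 is in segment 0 (τ=1/2); S_0(τ)=-587/92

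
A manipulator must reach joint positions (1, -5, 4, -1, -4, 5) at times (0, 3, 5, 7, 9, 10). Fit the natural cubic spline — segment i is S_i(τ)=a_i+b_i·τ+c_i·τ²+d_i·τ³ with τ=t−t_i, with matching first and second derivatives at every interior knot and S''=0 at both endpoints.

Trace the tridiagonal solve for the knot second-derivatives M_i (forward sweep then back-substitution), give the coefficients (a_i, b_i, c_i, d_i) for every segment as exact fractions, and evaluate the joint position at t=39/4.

Δ: Δ0=-2, Δ1=9/2, Δ2=-5/2, Δ3=-3/2, Δ4=9
row 1: diag=10, rhs=39; c'=1/5, d'=39/10
row 2: denom=8−2·1/5=38/5; d'=(-42−2·39/10)/(38/5)=-249/38
row 3: denom=8−2·5/19=142/19; d'=(6−2·-249/38)/(142/19)=363/142
row 4: denom=6−2·19/71=388/71; d'=(63−2·363/142)/(388/71)=2055/194
back: M4=2055/194
back: M3=363/142−19/71·2055/194=-27/97
back: M2=-249/38−5/19·-27/97=-1257/194
back: M1=39/10−1/5·-1257/194=504/97
M: M0=0, M1=504/97, M2=-1257/194, M3=-27/97, M4=2055/194, M5=0
seg 0: a=1, c=M0/2=0, d=(M1−M0)/(6·3)=28/97, b=Δ0−h0·(2M0+M1)/6=-446/97
seg 1: a=-5, c=M1/2=252/97, d=(M2−M1)/(6·2)=-755/776, b=Δ1−h1·(2M1+M2)/6=310/97
seg 2: a=4, c=M2/2=-1257/388, d=(M3−M2)/(6·2)=401/776, b=Δ2−h2·(2M2+M3)/6=371/194
seg 3: a=-1, c=M3/2=-27/194, d=(M4−M3)/(6·2)=703/776, b=Δ3−h3·(2M3+M4)/6=-470/97
seg 4: a=-4, c=M4/2=2055/388, d=(M5−M4)/(6·1)=-685/388, b=Δ4−h4·(2M4+M5)/6=1061/194
t_q=39/4 → seg 4, τ=3/4; S=-4+1061/194·τ+2055/388·τ²+-685/388·τ³=58013/24832

  seg 0: a=1 b=-446/97 c=0 d=28/97
  seg 1: a=-5 b=310/97 c=252/97 d=-755/776
  seg 2: a=4 b=371/194 c=-1257/388 d=401/776
  seg 3: a=-1 b=-470/97 c=-27/194 d=703/776
  seg 4: a=-4 b=1061/194 c=2055/388 d=-685/388
S(39/4) = 58013/24832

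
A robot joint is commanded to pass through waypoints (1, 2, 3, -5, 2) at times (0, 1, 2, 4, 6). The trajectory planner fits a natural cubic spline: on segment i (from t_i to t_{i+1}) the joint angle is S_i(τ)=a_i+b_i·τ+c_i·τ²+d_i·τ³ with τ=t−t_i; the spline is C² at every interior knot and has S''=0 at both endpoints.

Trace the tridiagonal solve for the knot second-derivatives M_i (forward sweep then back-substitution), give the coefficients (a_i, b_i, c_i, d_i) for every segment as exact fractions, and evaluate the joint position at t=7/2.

Δ: Δ0=1, Δ1=1, Δ2=-4, Δ3=7/2
row 1: diag=4, rhs=0; c'=1/4, d'=0
row 2: denom=6−1·1/4=23/4; d'=(-30−1·0)/(23/4)=-120/23
row 3: denom=8−2·8/23=168/23; d'=(45−2·-120/23)/(168/23)=425/56
back: M3=425/56
back: M2=-120/23−8/23·425/56=-55/7
back: M1=0−1/4·-55/7=55/28
M: M0=0, M1=55/28, M2=-55/7, M3=425/56, M4=0
seg 0: a=1, c=M0/2=0, d=(M1−M0)/(6·1)=55/168, b=Δ0−h0·(2M0+M1)/6=113/168
seg 1: a=2, c=M1/2=55/56, d=(M2−M1)/(6·1)=-275/168, b=Δ1−h1·(2M1+M2)/6=139/84
seg 2: a=3, c=M2/2=-55/14, d=(M3−M2)/(6·2)=865/672, b=Δ2−h2·(2M2+M3)/6=-31/24
seg 3: a=-5, c=M3/2=425/112, d=(M4−M3)/(6·2)=-425/672, b=Δ3−h3·(2M3+M4)/6=-131/84
t_q=7/2 → seg 2, τ=3/2; S=3+-31/24·τ+-55/14·τ²+865/672·τ³=-6151/1792

  seg 0: a=1 b=113/168 c=0 d=55/168
  seg 1: a=2 b=139/84 c=55/56 d=-275/168
  seg 2: a=3 b=-31/24 c=-55/14 d=865/672
  seg 3: a=-5 b=-131/84 c=425/112 d=-425/672
S(7/2) = -6151/1792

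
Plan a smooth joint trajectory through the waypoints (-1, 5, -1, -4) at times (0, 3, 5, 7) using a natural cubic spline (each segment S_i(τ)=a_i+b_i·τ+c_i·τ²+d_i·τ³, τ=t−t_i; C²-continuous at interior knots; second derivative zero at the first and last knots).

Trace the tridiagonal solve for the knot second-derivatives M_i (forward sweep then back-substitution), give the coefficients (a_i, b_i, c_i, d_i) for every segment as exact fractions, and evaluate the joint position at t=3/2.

Δ: Δ0=2, Δ1=-3, Δ2=-3/2
row 1: diag=10, rhs=-30; c'=1/5, d'=-3
row 2: denom=8−2·1/5=38/5; d'=(9−2·-3)/(38/5)=75/38
back: M2=75/38
back: M1=-3−1/5·75/38=-129/38
M: M0=0, M1=-129/38, M2=75/38, M3=0
seg 0: a=-1, c=M0/2=0, d=(M1−M0)/(6·3)=-43/228, b=Δ0−h0·(2M0+M1)/6=281/76
seg 1: a=5, c=M1/2=-129/76, d=(M2−M1)/(6·2)=17/38, b=Δ1−h1·(2M1+M2)/6=-53/38
seg 2: a=-1, c=M2/2=75/76, d=(M3−M2)/(6·2)=-25/152, b=Δ2−h2·(2M2+M3)/6=-107/38
t_q=3/2 → seg 0, τ=3/2; S=-1+281/76·τ+0·τ²+-43/228·τ³=2377/608

  seg 0: a=-1 b=281/76 c=0 d=-43/228
  seg 1: a=5 b=-53/38 c=-129/76 d=17/38
  seg 2: a=-1 b=-107/38 c=75/76 d=-25/152
S(3/2) = 2377/608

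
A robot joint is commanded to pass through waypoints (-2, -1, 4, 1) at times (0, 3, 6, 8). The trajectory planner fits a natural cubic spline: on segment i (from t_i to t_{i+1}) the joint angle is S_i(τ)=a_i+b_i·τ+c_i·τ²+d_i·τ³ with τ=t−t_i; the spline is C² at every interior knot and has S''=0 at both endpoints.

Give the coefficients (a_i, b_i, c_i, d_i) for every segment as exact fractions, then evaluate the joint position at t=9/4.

Δ: Δ0=1/3, Δ1=5/3, Δ2=-3/2
row 1: diag=12, rhs=8; c'=1/4, d'=2/3
row 2: denom=10−3·1/4=37/4; d'=(-19−3·2/3)/(37/4)=-84/37
back: M2=-84/37
back: M1=2/3−1/4·-84/37=137/111
M: M0=0, M1=137/111, M2=-84/37, M3=0
seg 0: a=-2, c=M0/2=0, d=(M1−M0)/(6·3)=137/1998, b=Δ0−h0·(2M0+M1)/6=-21/74
seg 1: a=-1, c=M1/2=137/222, d=(M2−M1)/(6·3)=-389/1998, b=Δ1−h1·(2M1+M2)/6=58/37
seg 2: a=4, c=M2/2=-42/37, d=(M3−M2)/(6·2)=7/37, b=Δ2−h2·(2M2+M3)/6=1/74
t_q=9/4 → seg 0, τ=9/4; S=-2+-21/74·τ+0·τ²+137/1998·τ³=-8797/4736

  seg 0: a=-2 b=-21/74 c=0 d=137/1998
  seg 1: a=-1 b=58/37 c=137/222 d=-389/1998
  seg 2: a=4 b=1/74 c=-42/37 d=7/37
S(9/4) = -8797/4736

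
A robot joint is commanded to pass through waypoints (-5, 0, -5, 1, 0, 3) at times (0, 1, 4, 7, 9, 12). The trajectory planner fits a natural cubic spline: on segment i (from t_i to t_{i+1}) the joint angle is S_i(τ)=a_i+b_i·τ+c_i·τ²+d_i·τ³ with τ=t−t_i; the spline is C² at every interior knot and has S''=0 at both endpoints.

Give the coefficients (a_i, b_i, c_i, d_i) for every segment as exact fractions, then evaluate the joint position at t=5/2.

  seg 0: a=-5 b=1293/212 c=0 d=-233/212
  seg 1: a=0 b=297/106 c=-699/212 d=3449/5724
  seg 2: a=-5 b=-151/212 c=338/159 d=-259/636
  seg 3: a=1 b=111/106 c=-979/636 d=487/1272
  seg 4: a=0 b=-82/159 c=241/318 d=-241/2862
S(5/2) = -2005/1696

Δ: Δ0=5, Δ1=-5/3, Δ2=2, Δ3=-1/2, Δ4=1
row 1: diag=8, rhs=-40; c'=3/8, d'=-5
row 2: denom=12−3·3/8=87/8; d'=(22−3·-5)/(87/8)=296/87
row 3: denom=10−3·8/29=266/29; d'=(-15−3·296/87)/(266/29)=-731/266
row 4: denom=10−2·29/133=1272/133; d'=(9−2·-731/266)/(1272/133)=241/159
back: M4=241/159
back: M3=-731/266−29/133·241/159=-979/318
back: M2=296/87−8/29·-979/318=676/159
back: M1=-5−3/8·676/159=-699/106
M: M0=0, M1=-699/106, M2=676/159, M3=-979/318, M4=241/159, M5=0
seg 0: a=-5, c=M0/2=0, d=(M1−M0)/(6·1)=-233/212, b=Δ0−h0·(2M0+M1)/6=1293/212
seg 1: a=0, c=M1/2=-699/212, d=(M2−M1)/(6·3)=3449/5724, b=Δ1−h1·(2M1+M2)/6=297/106
seg 2: a=-5, c=M2/2=338/159, d=(M3−M2)/(6·3)=-259/636, b=Δ2−h2·(2M2+M3)/6=-151/212
seg 3: a=1, c=M3/2=-979/636, d=(M4−M3)/(6·2)=487/1272, b=Δ3−h3·(2M3+M4)/6=111/106
seg 4: a=0, c=M4/2=241/318, d=(M5−M4)/(6·3)=-241/2862, b=Δ4−h4·(2M4+M5)/6=-82/159
t_q=5/2 → seg 1, τ=3/2; S=0+297/106·τ+-699/212·τ²+3449/5724·τ³=-2005/1696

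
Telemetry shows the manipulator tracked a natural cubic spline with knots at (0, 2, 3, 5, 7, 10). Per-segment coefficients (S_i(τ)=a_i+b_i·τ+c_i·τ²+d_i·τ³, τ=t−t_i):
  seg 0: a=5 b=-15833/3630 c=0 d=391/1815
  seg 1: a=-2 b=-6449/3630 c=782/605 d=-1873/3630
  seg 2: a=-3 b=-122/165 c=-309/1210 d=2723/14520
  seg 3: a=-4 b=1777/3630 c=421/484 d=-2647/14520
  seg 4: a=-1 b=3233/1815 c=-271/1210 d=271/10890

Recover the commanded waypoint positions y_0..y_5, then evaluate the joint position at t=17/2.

y_0=5 y_1=-2 y_2=-3 y_3=-4 y_4=-1 y_5=3
S(17/2) = 12119/9680

y_0 = S_0(0) = a_0 = 5
y_1 = S_1(0) = a_1 = -2
y_2 = S_2(0) = a_2 = -3
y_3 = S_3(0) = a_3 = -4
y_4 = S_4(0) = a_4 = -1
y_5 = S_4(3) = 3
t_q=17/2 is in segment 4 (τ=3/2); S_4(τ)=12119/9680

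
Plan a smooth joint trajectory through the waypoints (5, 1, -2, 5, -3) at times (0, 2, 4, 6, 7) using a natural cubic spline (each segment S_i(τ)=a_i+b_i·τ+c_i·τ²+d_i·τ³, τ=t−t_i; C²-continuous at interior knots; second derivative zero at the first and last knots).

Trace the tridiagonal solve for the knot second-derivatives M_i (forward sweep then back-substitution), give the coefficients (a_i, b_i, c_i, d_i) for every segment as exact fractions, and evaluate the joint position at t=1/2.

  seg 0: a=5 b=-61/41 c=0 d=-21/164
  seg 1: a=1 b=-124/41 c=-63/82 d=251/328
  seg 2: a=-2 b=253/82 c=627/164 d=-593/328
  seg 3: a=5 b=-136/41 c=-288/41 d=96/41
S(1/2) = 5563/1312

Δ: Δ0=-2, Δ1=-3/2, Δ2=7/2, Δ3=-8
row 1: diag=8, rhs=3; c'=1/4, d'=3/8
row 2: denom=8−2·1/4=15/2; d'=(30−2·3/8)/(15/2)=39/10
row 3: denom=6−2·4/15=82/15; d'=(-69−2·39/10)/(82/15)=-576/41
back: M3=-576/41
back: M2=39/10−4/15·-576/41=627/82
back: M1=3/8−1/4·627/82=-63/41
M: M0=0, M1=-63/41, M2=627/82, M3=-576/41, M4=0
seg 0: a=5, c=M0/2=0, d=(M1−M0)/(6·2)=-21/164, b=Δ0−h0·(2M0+M1)/6=-61/41
seg 1: a=1, c=M1/2=-63/82, d=(M2−M1)/(6·2)=251/328, b=Δ1−h1·(2M1+M2)/6=-124/41
seg 2: a=-2, c=M2/2=627/164, d=(M3−M2)/(6·2)=-593/328, b=Δ2−h2·(2M2+M3)/6=253/82
seg 3: a=5, c=M3/2=-288/41, d=(M4−M3)/(6·1)=96/41, b=Δ3−h3·(2M3+M4)/6=-136/41
t_q=1/2 → seg 0, τ=1/2; S=5+-61/41·τ+0·τ²+-21/164·τ³=5563/1312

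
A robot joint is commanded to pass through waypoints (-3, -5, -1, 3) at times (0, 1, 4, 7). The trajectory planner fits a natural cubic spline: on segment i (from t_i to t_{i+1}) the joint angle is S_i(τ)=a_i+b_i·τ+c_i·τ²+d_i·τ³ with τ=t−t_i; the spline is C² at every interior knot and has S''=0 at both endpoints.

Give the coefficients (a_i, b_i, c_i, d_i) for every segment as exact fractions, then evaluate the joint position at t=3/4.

  seg 0: a=-3 b=-214/87 c=0 d=40/87
  seg 1: a=-5 b=-94/87 c=40/29 d=-50/261
  seg 2: a=-1 b=176/87 c=-10/29 d=10/261
S(3/4) = -1079/232

Δ: Δ0=-2, Δ1=4/3, Δ2=4/3
row 1: diag=8, rhs=20; c'=3/8, d'=5/2
row 2: denom=12−3·3/8=87/8; d'=(0−3·5/2)/(87/8)=-20/29
back: M2=-20/29
back: M1=5/2−3/8·-20/29=80/29
M: M0=0, M1=80/29, M2=-20/29, M3=0
seg 0: a=-3, c=M0/2=0, d=(M1−M0)/(6·1)=40/87, b=Δ0−h0·(2M0+M1)/6=-214/87
seg 1: a=-5, c=M1/2=40/29, d=(M2−M1)/(6·3)=-50/261, b=Δ1−h1·(2M1+M2)/6=-94/87
seg 2: a=-1, c=M2/2=-10/29, d=(M3−M2)/(6·3)=10/261, b=Δ2−h2·(2M2+M3)/6=176/87
t_q=3/4 → seg 0, τ=3/4; S=-3+-214/87·τ+0·τ²+40/87·τ³=-1079/232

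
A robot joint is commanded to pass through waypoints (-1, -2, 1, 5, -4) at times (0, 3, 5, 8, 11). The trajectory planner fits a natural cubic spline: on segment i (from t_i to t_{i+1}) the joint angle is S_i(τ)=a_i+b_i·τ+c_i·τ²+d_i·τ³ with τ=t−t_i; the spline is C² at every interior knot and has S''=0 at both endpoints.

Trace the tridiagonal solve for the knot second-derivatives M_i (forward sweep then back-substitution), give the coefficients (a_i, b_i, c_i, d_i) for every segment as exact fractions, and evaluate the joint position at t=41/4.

Δ: Δ0=-1/3, Δ1=3/2, Δ2=4/3, Δ3=-3
row 1: diag=10, rhs=11; c'=1/5, d'=11/10
row 2: denom=10−2·1/5=48/5; d'=(-1−2·11/10)/(48/5)=-1/3
row 3: denom=12−3·5/16=177/16; d'=(-26−3·-1/3)/(177/16)=-400/177
back: M3=-400/177
back: M2=-1/3−5/16·-400/177=22/59
back: M1=11/10−1/5·22/59=121/118
M: M0=0, M1=121/118, M2=22/59, M3=-400/177, M4=0
seg 0: a=-1, c=M0/2=0, d=(M1−M0)/(6·3)=121/2124, b=Δ0−h0·(2M0+M1)/6=-599/708
seg 1: a=-2, c=M1/2=121/236, d=(M2−M1)/(6·2)=-77/1416, b=Δ1−h1·(2M1+M2)/6=245/354
seg 2: a=1, c=M2/2=11/59, d=(M3−M2)/(6·3)=-233/1593, b=Δ2−h2·(2M2+M3)/6=370/177
seg 3: a=5, c=M3/2=-200/177, d=(M4−M3)/(6·3)=200/1593, b=Δ3−h3·(2M3+M4)/6=-131/177
t_q=41/4 → seg 3, τ=9/4; S=5+-131/177·τ+-200/177·τ²+200/1593·τ³=-451/472

  seg 0: a=-1 b=-599/708 c=0 d=121/2124
  seg 1: a=-2 b=245/354 c=121/236 d=-77/1416
  seg 2: a=1 b=370/177 c=11/59 d=-233/1593
  seg 3: a=5 b=-131/177 c=-200/177 d=200/1593
S(41/4) = -451/472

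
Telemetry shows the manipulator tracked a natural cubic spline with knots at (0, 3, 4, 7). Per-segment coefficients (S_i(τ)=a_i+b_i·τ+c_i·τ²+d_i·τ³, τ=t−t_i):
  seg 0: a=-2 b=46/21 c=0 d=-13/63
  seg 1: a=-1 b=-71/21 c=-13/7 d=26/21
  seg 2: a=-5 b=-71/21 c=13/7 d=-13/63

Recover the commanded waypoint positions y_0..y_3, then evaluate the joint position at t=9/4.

y_0 = S_0(0) = a_0 = -2
y_1 = S_1(0) = a_1 = -1
y_2 = S_2(0) = a_2 = -5
y_3 = S_2(3) = -4
t_q=9/4 is in segment 0 (τ=9/4); S_0(τ)=37/64

y_0=-2 y_1=-1 y_2=-5 y_3=-4
S(9/4) = 37/64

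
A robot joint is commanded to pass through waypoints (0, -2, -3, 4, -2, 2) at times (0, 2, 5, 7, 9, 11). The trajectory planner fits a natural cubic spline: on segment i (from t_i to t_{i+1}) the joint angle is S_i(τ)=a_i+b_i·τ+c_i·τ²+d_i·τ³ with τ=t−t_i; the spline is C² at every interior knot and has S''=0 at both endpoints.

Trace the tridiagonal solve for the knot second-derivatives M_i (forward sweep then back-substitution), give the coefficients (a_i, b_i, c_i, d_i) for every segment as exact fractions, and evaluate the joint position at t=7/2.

Δ: Δ0=-1, Δ1=-1/3, Δ2=7/2, Δ3=-3, Δ4=2
row 1: diag=10, rhs=4; c'=3/10, d'=2/5
row 2: denom=10−3·3/10=91/10; d'=(23−3·2/5)/(91/10)=218/91
row 3: denom=8−2·20/91=688/91; d'=(-39−2·218/91)/(688/91)=-3985/688
row 4: denom=8−2·91/344=1285/172; d'=(30−2·-3985/688)/(1285/172)=2861/514
back: M4=2861/514
back: M3=-3985/688−91/344·2861/514=-1867/257
back: M2=218/91−20/91·-1867/257=1026/257
back: M1=2/5−3/10·1026/257=-205/257
M: M0=0, M1=-205/257, M2=1026/257, M3=-1867/257, M4=2861/514, M5=0
seg 0: a=0, c=M0/2=0, d=(M1−M0)/(6·2)=-205/3084, b=Δ0−h0·(2M0+M1)/6=-566/771
seg 1: a=-2, c=M1/2=-205/514, d=(M2−M1)/(6·3)=1231/4626, b=Δ1−h1·(2M1+M2)/6=-1181/771
seg 2: a=-3, c=M2/2=513/257, d=(M3−M2)/(6·2)=-2893/3084, b=Δ2−h2·(2M2+M3)/6=5027/1542
seg 3: a=4, c=M3/2=-1867/514, d=(M4−M3)/(6·2)=6595/6168, b=Δ3−h3·(2M3+M4)/6=-19/1542
seg 4: a=-2, c=M4/2=2861/1028, d=(M5−M4)/(6·2)=-2861/6168, b=Δ4−h4·(2M4+M5)/6=-1319/771
t_q=7/2 → seg 1, τ=3/2; S=-2+-1181/771·τ+-205/514·τ²+1231/4626·τ³=-17669/4112

  seg 0: a=0 b=-566/771 c=0 d=-205/3084
  seg 1: a=-2 b=-1181/771 c=-205/514 d=1231/4626
  seg 2: a=-3 b=5027/1542 c=513/257 d=-2893/3084
  seg 3: a=4 b=-19/1542 c=-1867/514 d=6595/6168
  seg 4: a=-2 b=-1319/771 c=2861/1028 d=-2861/6168
S(7/2) = -17669/4112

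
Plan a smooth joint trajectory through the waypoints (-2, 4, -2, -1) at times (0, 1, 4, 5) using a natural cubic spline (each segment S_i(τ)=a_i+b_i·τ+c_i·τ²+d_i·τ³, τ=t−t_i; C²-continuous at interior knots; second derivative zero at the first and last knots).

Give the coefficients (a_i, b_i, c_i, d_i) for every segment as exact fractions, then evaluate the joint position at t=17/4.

  seg 0: a=-2 b=403/55 c=0 d=-73/55
  seg 1: a=4 b=184/55 c=-219/55 d=11/15
  seg 2: a=-2 b=-41/55 c=144/55 d=-48/55
S(17/4) = -112/55

Δ: Δ0=6, Δ1=-2, Δ2=1
row 1: diag=8, rhs=-48; c'=3/8, d'=-6
row 2: denom=8−3·3/8=55/8; d'=(18−3·-6)/(55/8)=288/55
back: M2=288/55
back: M1=-6−3/8·288/55=-438/55
M: M0=0, M1=-438/55, M2=288/55, M3=0
seg 0: a=-2, c=M0/2=0, d=(M1−M0)/(6·1)=-73/55, b=Δ0−h0·(2M0+M1)/6=403/55
seg 1: a=4, c=M1/2=-219/55, d=(M2−M1)/(6·3)=11/15, b=Δ1−h1·(2M1+M2)/6=184/55
seg 2: a=-2, c=M2/2=144/55, d=(M3−M2)/(6·1)=-48/55, b=Δ2−h2·(2M2+M3)/6=-41/55
t_q=17/4 → seg 2, τ=1/4; S=-2+-41/55·τ+144/55·τ²+-48/55·τ³=-112/55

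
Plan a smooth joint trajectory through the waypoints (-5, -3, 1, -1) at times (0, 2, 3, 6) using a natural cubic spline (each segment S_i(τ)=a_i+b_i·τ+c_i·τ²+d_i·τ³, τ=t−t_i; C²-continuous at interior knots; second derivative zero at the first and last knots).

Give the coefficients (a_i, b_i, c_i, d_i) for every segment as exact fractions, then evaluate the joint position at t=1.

Δ: Δ0=1, Δ1=4, Δ2=-2/3
row 1: diag=6, rhs=18; c'=1/6, d'=3
row 2: denom=8−1·1/6=47/6; d'=(-28−1·3)/(47/6)=-186/47
back: M2=-186/47
back: M1=3−1/6·-186/47=172/47
M: M0=0, M1=172/47, M2=-186/47, M3=0
seg 0: a=-5, c=M0/2=0, d=(M1−M0)/(6·2)=43/141, b=Δ0−h0·(2M0+M1)/6=-31/141
seg 1: a=-3, c=M1/2=86/47, d=(M2−M1)/(6·1)=-179/141, b=Δ1−h1·(2M1+M2)/6=485/141
seg 2: a=1, c=M2/2=-93/47, d=(M3−M2)/(6·3)=31/141, b=Δ2−h2·(2M2+M3)/6=464/141
t_q=1 → seg 0, τ=1; S=-5+-31/141·τ+0·τ²+43/141·τ³=-231/47

  seg 0: a=-5 b=-31/141 c=0 d=43/141
  seg 1: a=-3 b=485/141 c=86/47 d=-179/141
  seg 2: a=1 b=464/141 c=-93/47 d=31/141
S(1) = -231/47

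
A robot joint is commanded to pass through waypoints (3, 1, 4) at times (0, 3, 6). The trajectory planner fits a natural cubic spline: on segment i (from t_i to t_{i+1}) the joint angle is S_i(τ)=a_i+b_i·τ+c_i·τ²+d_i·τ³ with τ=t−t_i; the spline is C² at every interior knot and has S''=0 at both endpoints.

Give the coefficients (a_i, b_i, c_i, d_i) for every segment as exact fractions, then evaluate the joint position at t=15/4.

  seg 0: a=3 b=-13/12 c=0 d=5/108
  seg 1: a=1 b=1/6 c=5/12 d=-5/108
S(15/4) = 343/256

Δ: Δ0=-2/3, Δ1=1
row 1: diag=12, rhs=10; c'=1/4, d'=5/6
back: M1=5/6
M: M0=0, M1=5/6, M2=0
seg 0: a=3, c=M0/2=0, d=(M1−M0)/(6·3)=5/108, b=Δ0−h0·(2M0+M1)/6=-13/12
seg 1: a=1, c=M1/2=5/12, d=(M2−M1)/(6·3)=-5/108, b=Δ1−h1·(2M1+M2)/6=1/6
t_q=15/4 → seg 1, τ=3/4; S=1+1/6·τ+5/12·τ²+-5/108·τ³=343/256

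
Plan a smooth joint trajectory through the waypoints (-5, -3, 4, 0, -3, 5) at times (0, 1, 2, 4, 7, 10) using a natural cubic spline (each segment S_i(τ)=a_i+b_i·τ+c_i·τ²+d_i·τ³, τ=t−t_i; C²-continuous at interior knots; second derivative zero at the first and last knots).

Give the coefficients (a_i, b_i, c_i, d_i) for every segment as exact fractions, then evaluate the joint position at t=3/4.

Δ: Δ0=2, Δ1=7, Δ2=-2, Δ3=-1, Δ4=8/3
row 1: diag=4, rhs=30; c'=1/4, d'=15/2
row 2: denom=6−1·1/4=23/4; d'=(-54−1·15/2)/(23/4)=-246/23
row 3: denom=10−2·8/23=214/23; d'=(6−2·-246/23)/(214/23)=315/107
row 4: denom=12−3·69/214=2361/214; d'=(22−3·315/107)/(2361/214)=2818/2361
back: M4=2818/2361
back: M3=315/107−69/214·2818/2361=2014/787
back: M2=-246/23−8/23·2014/787=-9118/787
back: M1=15/2−1/4·-9118/787=8182/787
M: M0=0, M1=8182/787, M2=-9118/787, M3=2014/787, M4=2818/2361, M5=0
seg 0: a=-5, c=M0/2=0, d=(M1−M0)/(6·1)=4091/2361, b=Δ0−h0·(2M0+M1)/6=631/2361
seg 1: a=-3, c=M1/2=4091/787, d=(M2−M1)/(6·1)=-8650/2361, b=Δ1−h1·(2M1+M2)/6=12904/2361
seg 2: a=4, c=M2/2=-4559/787, d=(M3−M2)/(6·2)=2783/2361, b=Δ2−h2·(2M2+M3)/6=11500/2361
seg 3: a=0, c=M3/2=1007/787, d=(M4−M3)/(6·3)=-1612/21249, b=Δ3−h3·(2M3+M4)/6=-9812/2361
seg 4: a=-3, c=M4/2=1409/2361, d=(M5−M4)/(6·3)=-1409/21249, b=Δ4−h4·(2M4+M5)/6=3478/2361
t_q=3/4 → seg 0, τ=3/4; S=-5+631/2361·τ+0·τ²+4091/2361·τ³=-204925/50368

  seg 0: a=-5 b=631/2361 c=0 d=4091/2361
  seg 1: a=-3 b=12904/2361 c=4091/787 d=-8650/2361
  seg 2: a=4 b=11500/2361 c=-4559/787 d=2783/2361
  seg 3: a=0 b=-9812/2361 c=1007/787 d=-1612/21249
  seg 4: a=-3 b=3478/2361 c=1409/2361 d=-1409/21249
S(3/4) = -204925/50368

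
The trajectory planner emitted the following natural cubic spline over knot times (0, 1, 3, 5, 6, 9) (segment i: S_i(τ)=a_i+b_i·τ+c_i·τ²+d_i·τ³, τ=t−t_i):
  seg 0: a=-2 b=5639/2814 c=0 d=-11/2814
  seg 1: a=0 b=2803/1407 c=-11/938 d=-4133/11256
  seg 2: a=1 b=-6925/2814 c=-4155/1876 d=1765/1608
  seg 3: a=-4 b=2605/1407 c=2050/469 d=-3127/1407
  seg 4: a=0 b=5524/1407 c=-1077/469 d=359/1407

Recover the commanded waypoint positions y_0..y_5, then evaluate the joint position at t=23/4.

y_0=-2 y_1=0 y_2=1 y_3=-4 y_4=0 y_5=-2
S(23/4) = -32727/30016

y_0 = S_0(0) = a_0 = -2
y_1 = S_1(0) = a_1 = 0
y_2 = S_2(0) = a_2 = 1
y_3 = S_3(0) = a_3 = -4
y_4 = S_4(0) = a_4 = 0
y_5 = S_4(3) = -2
t_q=23/4 is in segment 3 (τ=3/4); S_3(τ)=-32727/30016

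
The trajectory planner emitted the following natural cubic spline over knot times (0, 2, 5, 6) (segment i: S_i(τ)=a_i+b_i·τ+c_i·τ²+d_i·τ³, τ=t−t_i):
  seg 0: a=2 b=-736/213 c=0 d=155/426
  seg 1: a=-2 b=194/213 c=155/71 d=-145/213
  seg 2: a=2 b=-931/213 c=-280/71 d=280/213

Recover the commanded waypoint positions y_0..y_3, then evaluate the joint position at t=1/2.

y_0 = S_0(0) = a_0 = 2
y_1 = S_1(0) = a_1 = -2
y_2 = S_2(0) = a_2 = 2
y_3 = S_2(1) = -5
t_q=1/2 is in segment 0 (τ=1/2); S_0(τ)=361/1136

y_0=2 y_1=-2 y_2=2 y_3=-5
S(1/2) = 361/1136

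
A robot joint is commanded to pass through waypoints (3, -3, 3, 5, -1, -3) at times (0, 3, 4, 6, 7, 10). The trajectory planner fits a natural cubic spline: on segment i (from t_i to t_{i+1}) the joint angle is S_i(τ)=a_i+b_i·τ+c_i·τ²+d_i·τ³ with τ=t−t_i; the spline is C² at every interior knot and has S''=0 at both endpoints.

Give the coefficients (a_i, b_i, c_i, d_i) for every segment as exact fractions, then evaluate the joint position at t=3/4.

  seg 0: a=3 b=-10243/1953 c=0 d=6337/17577
  seg 1: a=-3 b=8768/1953 c=6337/1953 d=-1129/651
  seg 2: a=3 b=11281/1953 c=-3824/1953 d=-20/93
  seg 3: a=5 b=-9055/1953 c=-6344/1953 d=409/217
  seg 4: a=-1 b=-10700/1953 c=4699/1953 d=-4699/17577
S(3/4) = -10853/13888

Δ: Δ0=-2, Δ1=6, Δ2=1, Δ3=-6, Δ4=-2/3
row 1: diag=8, rhs=48; c'=1/8, d'=6
row 2: denom=6−1·1/8=47/8; d'=(-30−1·6)/(47/8)=-288/47
row 3: denom=6−2·16/47=250/47; d'=(-42−2·-288/47)/(250/47)=-699/125
row 4: denom=8−1·47/250=1953/250; d'=(32−1·-699/125)/(1953/250)=9398/1953
back: M4=9398/1953
back: M3=-699/125−47/250·9398/1953=-12688/1953
back: M2=-288/47−16/47·-12688/1953=-7648/1953
back: M1=6−1/8·-7648/1953=12674/1953
M: M0=0, M1=12674/1953, M2=-7648/1953, M3=-12688/1953, M4=9398/1953, M5=0
seg 0: a=3, c=M0/2=0, d=(M1−M0)/(6·3)=6337/17577, b=Δ0−h0·(2M0+M1)/6=-10243/1953
seg 1: a=-3, c=M1/2=6337/1953, d=(M2−M1)/(6·1)=-1129/651, b=Δ1−h1·(2M1+M2)/6=8768/1953
seg 2: a=3, c=M2/2=-3824/1953, d=(M3−M2)/(6·2)=-20/93, b=Δ2−h2·(2M2+M3)/6=11281/1953
seg 3: a=5, c=M3/2=-6344/1953, d=(M4−M3)/(6·1)=409/217, b=Δ3−h3·(2M3+M4)/6=-9055/1953
seg 4: a=-1, c=M4/2=4699/1953, d=(M5−M4)/(6·3)=-4699/17577, b=Δ4−h4·(2M4+M5)/6=-10700/1953
t_q=3/4 → seg 0, τ=3/4; S=3+-10243/1953·τ+0·τ²+6337/17577·τ³=-10853/13888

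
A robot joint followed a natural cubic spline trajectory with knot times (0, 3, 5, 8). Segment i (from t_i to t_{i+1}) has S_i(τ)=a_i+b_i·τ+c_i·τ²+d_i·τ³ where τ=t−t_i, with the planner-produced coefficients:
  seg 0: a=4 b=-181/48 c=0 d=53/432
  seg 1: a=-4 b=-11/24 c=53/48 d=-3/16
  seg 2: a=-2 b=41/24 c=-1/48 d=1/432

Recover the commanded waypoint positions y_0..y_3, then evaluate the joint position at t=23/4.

y_0=4 y_1=-4 y_2=-2 y_3=3
S(23/4) = -747/1024

y_0 = S_0(0) = a_0 = 4
y_1 = S_1(0) = a_1 = -4
y_2 = S_2(0) = a_2 = -2
y_3 = S_2(3) = 3
t_q=23/4 is in segment 2 (τ=3/4); S_2(τ)=-747/1024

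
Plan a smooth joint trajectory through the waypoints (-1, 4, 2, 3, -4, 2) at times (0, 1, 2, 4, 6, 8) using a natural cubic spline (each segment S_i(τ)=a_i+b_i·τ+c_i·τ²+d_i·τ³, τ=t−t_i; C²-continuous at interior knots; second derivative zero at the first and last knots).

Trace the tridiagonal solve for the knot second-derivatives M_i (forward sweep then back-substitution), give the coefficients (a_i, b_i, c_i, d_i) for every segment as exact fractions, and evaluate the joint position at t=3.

  seg 0: a=-1 b=2199/313 c=0 d=-634/313
  seg 1: a=4 b=297/313 c=-1902/313 d=979/313
  seg 2: a=2 b=-570/313 c=1035/313 d=-2687/2504
  seg 3: a=3 b=-921/626 c=-3921/1252 d=2651/2504
  seg 4: a=-4 b=-405/313 c=1008/313 d=-168/313
S(3) = 6041/2504

Δ: Δ0=5, Δ1=-2, Δ2=1/2, Δ3=-7/2, Δ4=3
row 1: diag=4, rhs=-42; c'=1/4, d'=-21/2
row 2: denom=6−1·1/4=23/4; d'=(15−1·-21/2)/(23/4)=102/23
row 3: denom=8−2·8/23=168/23; d'=(-24−2·102/23)/(168/23)=-9/2
row 4: denom=8−2·23/84=313/42; d'=(39−2·-9/2)/(313/42)=2016/313
back: M4=2016/313
back: M3=-9/2−23/84·2016/313=-3921/626
back: M2=102/23−8/23·-3921/626=2070/313
back: M1=-21/2−1/4·2070/313=-3804/313
M: M0=0, M1=-3804/313, M2=2070/313, M3=-3921/626, M4=2016/313, M5=0
seg 0: a=-1, c=M0/2=0, d=(M1−M0)/(6·1)=-634/313, b=Δ0−h0·(2M0+M1)/6=2199/313
seg 1: a=4, c=M1/2=-1902/313, d=(M2−M1)/(6·1)=979/313, b=Δ1−h1·(2M1+M2)/6=297/313
seg 2: a=2, c=M2/2=1035/313, d=(M3−M2)/(6·2)=-2687/2504, b=Δ2−h2·(2M2+M3)/6=-570/313
seg 3: a=3, c=M3/2=-3921/1252, d=(M4−M3)/(6·2)=2651/2504, b=Δ3−h3·(2M3+M4)/6=-921/626
seg 4: a=-4, c=M4/2=1008/313, d=(M5−M4)/(6·2)=-168/313, b=Δ4−h4·(2M4+M5)/6=-405/313
t_q=3 → seg 2, τ=1; S=2+-570/313·τ+1035/313·τ²+-2687/2504·τ³=6041/2504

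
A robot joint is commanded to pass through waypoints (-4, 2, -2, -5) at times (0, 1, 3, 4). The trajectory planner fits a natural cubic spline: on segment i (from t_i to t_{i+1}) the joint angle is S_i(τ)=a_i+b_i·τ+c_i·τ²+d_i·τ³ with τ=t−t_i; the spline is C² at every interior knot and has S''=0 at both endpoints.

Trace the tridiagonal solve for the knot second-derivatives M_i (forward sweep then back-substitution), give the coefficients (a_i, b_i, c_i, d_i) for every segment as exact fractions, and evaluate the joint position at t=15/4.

Δ: Δ0=6, Δ1=-2, Δ2=-3
row 1: diag=6, rhs=-48; c'=1/3, d'=-8
row 2: denom=6−2·1/3=16/3; d'=(-6−2·-8)/(16/3)=15/8
back: M2=15/8
back: M1=-8−1/3·15/8=-69/8
M: M0=0, M1=-69/8, M2=15/8, M3=0
seg 0: a=-4, c=M0/2=0, d=(M1−M0)/(6·1)=-23/16, b=Δ0−h0·(2M0+M1)/6=119/16
seg 1: a=2, c=M1/2=-69/16, d=(M2−M1)/(6·2)=7/8, b=Δ1−h1·(2M1+M2)/6=25/8
seg 2: a=-2, c=M2/2=15/16, d=(M3−M2)/(6·1)=-5/16, b=Δ2−h2·(2M2+M3)/6=-29/8
t_q=15/4 → seg 2, τ=3/4; S=-2+-29/8·τ+15/16·τ²+-5/16·τ³=-4427/1024

  seg 0: a=-4 b=119/16 c=0 d=-23/16
  seg 1: a=2 b=25/8 c=-69/16 d=7/8
  seg 2: a=-2 b=-29/8 c=15/16 d=-5/16
S(15/4) = -4427/1024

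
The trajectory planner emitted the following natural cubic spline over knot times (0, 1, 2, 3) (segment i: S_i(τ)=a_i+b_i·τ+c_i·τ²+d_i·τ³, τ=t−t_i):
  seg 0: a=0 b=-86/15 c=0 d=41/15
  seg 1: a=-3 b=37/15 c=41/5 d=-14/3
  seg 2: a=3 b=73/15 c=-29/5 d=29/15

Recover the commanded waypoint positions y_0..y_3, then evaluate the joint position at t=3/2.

y_0 = S_0(0) = a_0 = 0
y_1 = S_1(0) = a_1 = -3
y_2 = S_2(0) = a_2 = 3
y_3 = S_2(1) = 4
t_q=3/2 is in segment 1 (τ=1/2); S_1(τ)=-3/10

y_0=0 y_1=-3 y_2=3 y_3=4
S(3/2) = -3/10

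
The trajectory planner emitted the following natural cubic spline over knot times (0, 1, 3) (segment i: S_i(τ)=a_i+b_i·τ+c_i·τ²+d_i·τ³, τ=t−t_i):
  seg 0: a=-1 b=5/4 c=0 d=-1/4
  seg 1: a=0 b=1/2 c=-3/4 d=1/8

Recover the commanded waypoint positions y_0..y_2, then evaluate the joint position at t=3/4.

y_0 = S_0(0) = a_0 = -1
y_1 = S_1(0) = a_1 = 0
y_2 = S_1(2) = -1
t_q=3/4 is in segment 0 (τ=3/4); S_0(τ)=-43/256

y_0=-1 y_1=0 y_2=-1
S(3/4) = -43/256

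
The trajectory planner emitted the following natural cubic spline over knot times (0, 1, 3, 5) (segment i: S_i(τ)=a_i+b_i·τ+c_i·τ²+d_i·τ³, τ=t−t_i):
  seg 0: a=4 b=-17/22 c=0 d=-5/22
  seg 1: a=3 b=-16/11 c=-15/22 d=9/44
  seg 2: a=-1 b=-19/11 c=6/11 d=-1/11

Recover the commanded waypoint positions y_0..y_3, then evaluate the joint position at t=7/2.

y_0 = S_0(0) = a_0 = 4
y_1 = S_1(0) = a_1 = 3
y_2 = S_2(0) = a_2 = -1
y_3 = S_2(2) = -3
t_q=7/2 is in segment 2 (τ=1/2); S_2(τ)=-153/88

y_0=4 y_1=3 y_2=-1 y_3=-3
S(7/2) = -153/88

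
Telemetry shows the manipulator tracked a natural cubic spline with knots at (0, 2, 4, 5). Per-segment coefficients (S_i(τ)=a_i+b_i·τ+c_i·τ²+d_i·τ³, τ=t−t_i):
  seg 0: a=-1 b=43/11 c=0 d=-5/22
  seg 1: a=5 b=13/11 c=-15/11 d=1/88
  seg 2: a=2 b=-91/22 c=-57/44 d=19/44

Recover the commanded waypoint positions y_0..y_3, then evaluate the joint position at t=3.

y_0=-1 y_1=5 y_2=2 y_3=-3
S(3) = 425/88

y_0 = S_0(0) = a_0 = -1
y_1 = S_1(0) = a_1 = 5
y_2 = S_2(0) = a_2 = 2
y_3 = S_2(1) = -3
t_q=3 is in segment 1 (τ=1); S_1(τ)=425/88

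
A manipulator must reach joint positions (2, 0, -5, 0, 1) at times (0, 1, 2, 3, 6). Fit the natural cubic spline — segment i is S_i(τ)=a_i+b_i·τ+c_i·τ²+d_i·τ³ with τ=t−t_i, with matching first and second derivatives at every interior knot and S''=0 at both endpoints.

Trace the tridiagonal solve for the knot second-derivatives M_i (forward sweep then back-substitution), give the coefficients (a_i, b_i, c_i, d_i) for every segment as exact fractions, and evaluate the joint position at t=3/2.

Δ: Δ0=-2, Δ1=-5, Δ2=5, Δ3=1/3
row 1: diag=4, rhs=-18; c'=1/4, d'=-9/2
row 2: denom=4−1·1/4=15/4; d'=(60−1·-9/2)/(15/4)=86/5
row 3: denom=8−1·4/15=116/15; d'=(-28−1·86/5)/(116/15)=-339/58
back: M3=-339/58
back: M2=86/5−4/15·-339/58=544/29
back: M1=-9/2−1/4·544/29=-533/58
M: M0=0, M1=-533/58, M2=544/29, M3=-339/58, M4=0
seg 0: a=2, c=M0/2=0, d=(M1−M0)/(6·1)=-533/348, b=Δ0−h0·(2M0+M1)/6=-163/348
seg 1: a=0, c=M1/2=-533/116, d=(M2−M1)/(6·1)=1621/348, b=Δ1−h1·(2M1+M2)/6=-881/174
seg 2: a=-5, c=M2/2=272/29, d=(M3−M2)/(6·1)=-1427/348, b=Δ2−h2·(2M2+M3)/6=-97/348
seg 3: a=0, c=M3/2=-339/116, d=(M4−M3)/(6·3)=113/348, b=Δ3−h3·(2M3+M4)/6=1075/174
t_q=3/2 → seg 1, τ=1/2; S=0+-881/174·τ+-533/116·τ²+1621/348·τ³=-2875/928

  seg 0: a=2 b=-163/348 c=0 d=-533/348
  seg 1: a=0 b=-881/174 c=-533/116 d=1621/348
  seg 2: a=-5 b=-97/348 c=272/29 d=-1427/348
  seg 3: a=0 b=1075/174 c=-339/116 d=113/348
S(3/2) = -2875/928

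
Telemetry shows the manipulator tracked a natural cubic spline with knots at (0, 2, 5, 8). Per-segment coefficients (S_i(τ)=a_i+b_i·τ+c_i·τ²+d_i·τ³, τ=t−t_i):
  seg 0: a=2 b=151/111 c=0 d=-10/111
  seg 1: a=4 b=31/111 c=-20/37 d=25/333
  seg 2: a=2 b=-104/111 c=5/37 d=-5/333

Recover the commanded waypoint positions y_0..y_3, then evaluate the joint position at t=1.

y_0=2 y_1=4 y_2=2 y_3=0
S(1) = 121/37

y_0 = S_0(0) = a_0 = 2
y_1 = S_1(0) = a_1 = 4
y_2 = S_2(0) = a_2 = 2
y_3 = S_2(3) = 0
t_q=1 is in segment 0 (τ=1); S_0(τ)=121/37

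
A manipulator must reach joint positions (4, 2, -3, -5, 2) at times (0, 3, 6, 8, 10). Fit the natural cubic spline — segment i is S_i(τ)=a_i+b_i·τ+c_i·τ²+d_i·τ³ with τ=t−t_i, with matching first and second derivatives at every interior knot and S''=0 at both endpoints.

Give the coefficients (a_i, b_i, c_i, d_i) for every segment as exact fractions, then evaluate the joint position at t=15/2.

  seg 0: a=4 b=-73/168 c=0 d=-13/504
  seg 1: a=2 b=-95/84 c=-13/56 d=1/56
  seg 2: a=-3 b=-49/24 c=-1/14 d=199/672
  seg 3: a=-5 b=103/84 c=191/112 d=-191/672
S(15/2) = -9361/1792

Δ: Δ0=-2/3, Δ1=-5/3, Δ2=-1, Δ3=7/2
row 1: diag=12, rhs=-6; c'=1/4, d'=-1/2
row 2: denom=10−3·1/4=37/4; d'=(4−3·-1/2)/(37/4)=22/37
row 3: denom=8−2·8/37=280/37; d'=(27−2·22/37)/(280/37)=191/56
back: M3=191/56
back: M2=22/37−8/37·191/56=-1/7
back: M1=-1/2−1/4·-1/7=-13/28
M: M0=0, M1=-13/28, M2=-1/7, M3=191/56, M4=0
seg 0: a=4, c=M0/2=0, d=(M1−M0)/(6·3)=-13/504, b=Δ0−h0·(2M0+M1)/6=-73/168
seg 1: a=2, c=M1/2=-13/56, d=(M2−M1)/(6·3)=1/56, b=Δ1−h1·(2M1+M2)/6=-95/84
seg 2: a=-3, c=M2/2=-1/14, d=(M3−M2)/(6·2)=199/672, b=Δ2−h2·(2M2+M3)/6=-49/24
seg 3: a=-5, c=M3/2=191/112, d=(M4−M3)/(6·2)=-191/672, b=Δ3−h3·(2M3+M4)/6=103/84
t_q=15/2 → seg 2, τ=3/2; S=-3+-49/24·τ+-1/14·τ²+199/672·τ³=-9361/1792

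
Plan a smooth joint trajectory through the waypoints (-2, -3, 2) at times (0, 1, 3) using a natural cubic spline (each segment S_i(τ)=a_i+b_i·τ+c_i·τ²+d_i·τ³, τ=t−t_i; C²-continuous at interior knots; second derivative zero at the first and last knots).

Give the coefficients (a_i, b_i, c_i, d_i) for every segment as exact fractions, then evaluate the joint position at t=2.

  seg 0: a=-2 b=-19/12 c=0 d=7/12
  seg 1: a=-3 b=1/6 c=7/4 d=-7/24
S(2) = -11/8

Δ: Δ0=-1, Δ1=5/2
row 1: diag=6, rhs=21; c'=1/3, d'=7/2
back: M1=7/2
M: M0=0, M1=7/2, M2=0
seg 0: a=-2, c=M0/2=0, d=(M1−M0)/(6·1)=7/12, b=Δ0−h0·(2M0+M1)/6=-19/12
seg 1: a=-3, c=M1/2=7/4, d=(M2−M1)/(6·2)=-7/24, b=Δ1−h1·(2M1+M2)/6=1/6
t_q=2 → seg 1, τ=1; S=-3+1/6·τ+7/4·τ²+-7/24·τ³=-11/8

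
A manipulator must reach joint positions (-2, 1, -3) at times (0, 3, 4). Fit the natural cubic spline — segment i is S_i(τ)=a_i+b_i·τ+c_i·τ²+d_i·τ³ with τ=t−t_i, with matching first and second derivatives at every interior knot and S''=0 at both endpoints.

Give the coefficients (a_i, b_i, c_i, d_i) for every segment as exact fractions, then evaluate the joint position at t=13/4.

Δ: Δ0=1, Δ1=-4
row 1: diag=8, rhs=-30; c'=1/8, d'=-15/4
back: M1=-15/4
M: M0=0, M1=-15/4, M2=0
seg 0: a=-2, c=M0/2=0, d=(M1−M0)/(6·3)=-5/24, b=Δ0−h0·(2M0+M1)/6=23/8
seg 1: a=1, c=M1/2=-15/8, d=(M2−M1)/(6·1)=5/8, b=Δ1−h1·(2M1+M2)/6=-11/4
t_q=13/4 → seg 1, τ=1/4; S=1+-11/4·τ+-15/8·τ²+5/8·τ³=105/512

  seg 0: a=-2 b=23/8 c=0 d=-5/24
  seg 1: a=1 b=-11/4 c=-15/8 d=5/8
S(13/4) = 105/512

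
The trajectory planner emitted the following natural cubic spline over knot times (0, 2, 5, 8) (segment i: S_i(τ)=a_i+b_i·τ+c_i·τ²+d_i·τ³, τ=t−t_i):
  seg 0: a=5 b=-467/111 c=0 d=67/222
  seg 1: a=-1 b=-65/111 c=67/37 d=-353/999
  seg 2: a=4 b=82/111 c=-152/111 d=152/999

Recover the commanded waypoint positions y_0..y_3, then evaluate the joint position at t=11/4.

y_0 = S_0(0) = a_0 = 5
y_1 = S_1(0) = a_1 = -1
y_2 = S_2(0) = a_2 = 4
y_3 = S_2(3) = -2
t_q=11/4 is in segment 1 (τ=3/4); S_1(τ)=-1349/2368

y_0=5 y_1=-1 y_2=4 y_3=-2
S(11/4) = -1349/2368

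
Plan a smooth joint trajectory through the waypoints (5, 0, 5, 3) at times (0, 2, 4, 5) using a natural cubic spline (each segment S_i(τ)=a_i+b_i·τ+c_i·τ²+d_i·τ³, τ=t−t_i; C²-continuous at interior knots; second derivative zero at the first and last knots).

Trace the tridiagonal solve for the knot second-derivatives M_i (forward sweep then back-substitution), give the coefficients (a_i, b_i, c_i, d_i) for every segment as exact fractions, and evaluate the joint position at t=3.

  seg 0: a=5 b=-47/11 c=0 d=39/88
  seg 1: a=0 b=23/22 c=117/44 d=-85/88
  seg 2: a=5 b=1/11 c=-69/22 d=23/22
S(3) = 241/88

Δ: Δ0=-5/2, Δ1=5/2, Δ2=-2
row 1: diag=8, rhs=30; c'=1/4, d'=15/4
row 2: denom=6−2·1/4=11/2; d'=(-27−2·15/4)/(11/2)=-69/11
back: M2=-69/11
back: M1=15/4−1/4·-69/11=117/22
M: M0=0, M1=117/22, M2=-69/11, M3=0
seg 0: a=5, c=M0/2=0, d=(M1−M0)/(6·2)=39/88, b=Δ0−h0·(2M0+M1)/6=-47/11
seg 1: a=0, c=M1/2=117/44, d=(M2−M1)/(6·2)=-85/88, b=Δ1−h1·(2M1+M2)/6=23/22
seg 2: a=5, c=M2/2=-69/22, d=(M3−M2)/(6·1)=23/22, b=Δ2−h2·(2M2+M3)/6=1/11
t_q=3 → seg 1, τ=1; S=0+23/22·τ+117/44·τ²+-85/88·τ³=241/88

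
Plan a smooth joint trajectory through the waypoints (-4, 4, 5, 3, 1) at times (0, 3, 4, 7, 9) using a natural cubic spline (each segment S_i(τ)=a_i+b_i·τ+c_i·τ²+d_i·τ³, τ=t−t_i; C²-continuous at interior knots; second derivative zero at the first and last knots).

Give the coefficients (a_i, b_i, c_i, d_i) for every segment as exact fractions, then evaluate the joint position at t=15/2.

  seg 0: a=-4 b=898/279 c=0 d=-154/2511
  seg 1: a=4 b=436/279 c=-154/279 d=-1/93
  seg 2: a=5 b=119/279 c=-163/279 d=184/2511
  seg 3: a=3 b=-307/279 c=7/93 d=-7/558
S(15/2) = 3671/1488

Δ: Δ0=8/3, Δ1=1, Δ2=-2/3, Δ3=-1
row 1: diag=8, rhs=-10; c'=1/8, d'=-5/4
row 2: denom=8−1·1/8=63/8; d'=(-10−1·-5/4)/(63/8)=-10/9
row 3: denom=10−3·8/21=62/7; d'=(-2−3·-10/9)/(62/7)=14/93
back: M3=14/93
back: M2=-10/9−8/21·14/93=-326/279
back: M1=-5/4−1/8·-326/279=-308/279
M: M0=0, M1=-308/279, M2=-326/279, M3=14/93, M4=0
seg 0: a=-4, c=M0/2=0, d=(M1−M0)/(6·3)=-154/2511, b=Δ0−h0·(2M0+M1)/6=898/279
seg 1: a=4, c=M1/2=-154/279, d=(M2−M1)/(6·1)=-1/93, b=Δ1−h1·(2M1+M2)/6=436/279
seg 2: a=5, c=M2/2=-163/279, d=(M3−M2)/(6·3)=184/2511, b=Δ2−h2·(2M2+M3)/6=119/279
seg 3: a=3, c=M3/2=7/93, d=(M4−M3)/(6·2)=-7/558, b=Δ3−h3·(2M3+M4)/6=-307/279
t_q=15/2 → seg 3, τ=1/2; S=3+-307/279·τ+7/93·τ²+-7/558·τ³=3671/1488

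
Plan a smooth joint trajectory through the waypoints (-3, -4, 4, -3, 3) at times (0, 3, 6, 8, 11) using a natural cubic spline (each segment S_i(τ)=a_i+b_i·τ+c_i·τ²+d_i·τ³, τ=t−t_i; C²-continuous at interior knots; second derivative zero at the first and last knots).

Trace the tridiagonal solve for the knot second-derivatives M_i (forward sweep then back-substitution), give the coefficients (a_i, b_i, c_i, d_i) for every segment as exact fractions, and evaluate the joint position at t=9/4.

Δ: Δ0=-1/3, Δ1=8/3, Δ2=-7/2, Δ3=2
row 1: diag=12, rhs=18; c'=1/4, d'=3/2
row 2: denom=10−3·1/4=37/4; d'=(-37−3·3/2)/(37/4)=-166/37
row 3: denom=10−2·8/37=354/37; d'=(33−2·-166/37)/(354/37)=1553/354
back: M3=1553/354
back: M2=-166/37−8/37·1553/354=-962/177
back: M1=3/2−1/4·-962/177=506/177
M: M0=0, M1=506/177, M2=-962/177, M3=1553/354, M4=0
seg 0: a=-3, c=M0/2=0, d=(M1−M0)/(6·3)=253/1593, b=Δ0−h0·(2M0+M1)/6=-104/59
seg 1: a=-4, c=M1/2=253/177, d=(M2−M1)/(6·3)=-734/1593, b=Δ1−h1·(2M1+M2)/6=149/59
seg 2: a=4, c=M2/2=-481/177, d=(M3−M2)/(6·2)=1159/1416, b=Δ2−h2·(2M2+M3)/6=-79/59
seg 3: a=-3, c=M3/2=1553/708, d=(M4−M3)/(6·3)=-1553/6372, b=Δ3−h3·(2M3+M4)/6=-845/354
t_q=9/4 → seg 0, τ=9/4; S=-3+-104/59·τ+0·τ²+253/1593·τ³=-19473/3776

  seg 0: a=-3 b=-104/59 c=0 d=253/1593
  seg 1: a=-4 b=149/59 c=253/177 d=-734/1593
  seg 2: a=4 b=-79/59 c=-481/177 d=1159/1416
  seg 3: a=-3 b=-845/354 c=1553/708 d=-1553/6372
S(9/4) = -19473/3776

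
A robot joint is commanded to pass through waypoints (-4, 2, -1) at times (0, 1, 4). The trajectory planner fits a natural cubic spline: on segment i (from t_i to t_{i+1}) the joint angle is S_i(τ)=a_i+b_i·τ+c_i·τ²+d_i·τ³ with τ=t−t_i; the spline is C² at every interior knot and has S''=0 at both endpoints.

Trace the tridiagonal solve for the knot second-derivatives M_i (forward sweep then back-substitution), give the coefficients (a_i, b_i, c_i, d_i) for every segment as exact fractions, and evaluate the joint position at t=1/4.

  seg 0: a=-4 b=55/8 c=0 d=-7/8
  seg 1: a=2 b=17/4 c=-21/8 d=7/24
S(1/4) = -1175/512

Δ: Δ0=6, Δ1=-1
row 1: diag=8, rhs=-42; c'=3/8, d'=-21/4
back: M1=-21/4
M: M0=0, M1=-21/4, M2=0
seg 0: a=-4, c=M0/2=0, d=(M1−M0)/(6·1)=-7/8, b=Δ0−h0·(2M0+M1)/6=55/8
seg 1: a=2, c=M1/2=-21/8, d=(M2−M1)/(6·3)=7/24, b=Δ1−h1·(2M1+M2)/6=17/4
t_q=1/4 → seg 0, τ=1/4; S=-4+55/8·τ+0·τ²+-7/8·τ³=-1175/512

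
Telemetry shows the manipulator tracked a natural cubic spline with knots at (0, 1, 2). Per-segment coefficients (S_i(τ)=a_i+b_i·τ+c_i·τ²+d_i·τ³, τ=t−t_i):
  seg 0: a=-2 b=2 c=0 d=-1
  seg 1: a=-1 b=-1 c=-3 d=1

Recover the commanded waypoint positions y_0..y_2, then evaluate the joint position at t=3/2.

y_0=-2 y_1=-1 y_2=-4
S(3/2) = -17/8

y_0 = S_0(0) = a_0 = -2
y_1 = S_1(0) = a_1 = -1
y_2 = S_1(1) = -4
t_q=3/2 is in segment 1 (τ=1/2); S_1(τ)=-17/8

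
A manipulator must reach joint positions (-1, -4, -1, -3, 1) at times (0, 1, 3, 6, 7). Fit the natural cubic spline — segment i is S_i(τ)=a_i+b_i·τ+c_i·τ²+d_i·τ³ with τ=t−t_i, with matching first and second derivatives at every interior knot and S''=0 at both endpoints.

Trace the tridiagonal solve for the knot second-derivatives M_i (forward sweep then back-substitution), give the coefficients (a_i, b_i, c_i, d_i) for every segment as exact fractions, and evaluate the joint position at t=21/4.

  seg 0: a=-1 b=-9385/2364 c=0 d=2293/2364
  seg 1: a=-4 b=-1253/1182 c=2293/788 d=-3853/4728
  seg 2: a=-1 b=473/591 c=-390/197 d=881/1773
  seg 3: a=-3 b=1382/591 c=491/197 d=-491/591
S(21/4) = -44903/12608

Δ: Δ0=-3, Δ1=3/2, Δ2=-2/3, Δ3=4
row 1: diag=6, rhs=27; c'=1/3, d'=9/2
row 2: denom=10−2·1/3=28/3; d'=(-13−2·9/2)/(28/3)=-33/14
row 3: denom=8−3·9/28=197/28; d'=(28−3·-33/14)/(197/28)=982/197
back: M3=982/197
back: M2=-33/14−9/28·982/197=-780/197
back: M1=9/2−1/3·-780/197=2293/394
M: M0=0, M1=2293/394, M2=-780/197, M3=982/197, M4=0
seg 0: a=-1, c=M0/2=0, d=(M1−M0)/(6·1)=2293/2364, b=Δ0−h0·(2M0+M1)/6=-9385/2364
seg 1: a=-4, c=M1/2=2293/788, d=(M2−M1)/(6·2)=-3853/4728, b=Δ1−h1·(2M1+M2)/6=-1253/1182
seg 2: a=-1, c=M2/2=-390/197, d=(M3−M2)/(6·3)=881/1773, b=Δ2−h2·(2M2+M3)/6=473/591
seg 3: a=-3, c=M3/2=491/197, d=(M4−M3)/(6·1)=-491/591, b=Δ3−h3·(2M3+M4)/6=1382/591
t_q=21/4 → seg 2, τ=9/4; S=-1+473/591·τ+-390/197·τ²+881/1773·τ³=-44903/12608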